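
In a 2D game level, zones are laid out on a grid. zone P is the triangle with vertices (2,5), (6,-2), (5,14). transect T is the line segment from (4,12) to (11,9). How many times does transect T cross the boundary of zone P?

2

The segment meets the boundary at (5.156,11.505), (4.292,11.875).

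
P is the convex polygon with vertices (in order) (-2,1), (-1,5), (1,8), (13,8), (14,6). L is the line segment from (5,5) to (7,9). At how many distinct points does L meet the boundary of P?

The segment meets the boundary at (6.5,8).

1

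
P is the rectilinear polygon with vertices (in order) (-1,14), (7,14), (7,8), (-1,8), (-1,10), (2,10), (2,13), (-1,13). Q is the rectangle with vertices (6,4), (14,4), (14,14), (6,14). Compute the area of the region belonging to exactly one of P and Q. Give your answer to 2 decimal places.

107.00

|P| = 39, |Q| = 80, |P∩Q| = 6.
|P △ Q| = |P| + |Q| − 2·|P∩Q| = 39 + 80 − 12 = 107.00.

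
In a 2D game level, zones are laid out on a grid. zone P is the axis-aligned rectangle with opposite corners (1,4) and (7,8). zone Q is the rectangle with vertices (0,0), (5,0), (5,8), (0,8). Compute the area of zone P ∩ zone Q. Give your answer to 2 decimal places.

|zone P∩zone Q|: x∈[1,5], y∈[4,8] → 4·4 = 16.

16.00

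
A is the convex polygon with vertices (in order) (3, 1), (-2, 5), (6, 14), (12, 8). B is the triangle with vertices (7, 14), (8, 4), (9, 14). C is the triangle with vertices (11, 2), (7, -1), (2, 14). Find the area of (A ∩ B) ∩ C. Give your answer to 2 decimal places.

0.33

The region (A ∩ B) ∩ C is the polygon with vertices (8.096,4.964), (7.918,4.825), (7.769,6.308), (8.177,5.765).
By the shoelace formula its area is 0.33.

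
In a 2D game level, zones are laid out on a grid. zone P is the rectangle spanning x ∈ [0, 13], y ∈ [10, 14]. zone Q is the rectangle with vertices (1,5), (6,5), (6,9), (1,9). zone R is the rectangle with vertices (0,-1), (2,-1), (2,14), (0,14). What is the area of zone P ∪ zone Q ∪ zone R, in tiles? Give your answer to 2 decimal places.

90.00

By inclusion–exclusion:
Individual areas: |zone P| = 52, |zone Q| = 20, |zone R| = 30.
|zone P∩zone Q| = 0 (no overlap).
|zone P∩zone R|: x∈[0,2], y∈[10,14] → 2·4 = 8.
|zone Q∩zone R|: x∈[1,2], y∈[5,9] → 1·4 = 4.
|zone P∩zone Q∩zone R| = 0.
|zone P ∪ zone Q ∪ zone R| = 102 − 12 + 0 = 90.00.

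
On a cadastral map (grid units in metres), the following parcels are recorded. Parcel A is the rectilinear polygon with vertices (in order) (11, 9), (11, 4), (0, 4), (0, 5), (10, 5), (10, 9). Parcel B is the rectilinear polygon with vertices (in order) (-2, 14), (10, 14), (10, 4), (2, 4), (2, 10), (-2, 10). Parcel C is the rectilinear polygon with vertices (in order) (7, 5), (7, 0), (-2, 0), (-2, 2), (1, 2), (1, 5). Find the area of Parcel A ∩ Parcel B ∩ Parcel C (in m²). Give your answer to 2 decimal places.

The intersection is the polygon with vertices (2,5), (7,5), (7,4), (2,4).
By the shoelace formula its area is 5.00.

5.00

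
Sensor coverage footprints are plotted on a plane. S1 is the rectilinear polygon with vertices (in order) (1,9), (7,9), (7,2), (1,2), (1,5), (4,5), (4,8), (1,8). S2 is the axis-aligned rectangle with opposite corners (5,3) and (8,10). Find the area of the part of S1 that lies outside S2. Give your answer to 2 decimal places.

21.00

|S1| = 33, |S1∩S2| = 12.
|S1 ∖ S2| = |S1| − |S1∩S2| = 33 − 12 = 21.00.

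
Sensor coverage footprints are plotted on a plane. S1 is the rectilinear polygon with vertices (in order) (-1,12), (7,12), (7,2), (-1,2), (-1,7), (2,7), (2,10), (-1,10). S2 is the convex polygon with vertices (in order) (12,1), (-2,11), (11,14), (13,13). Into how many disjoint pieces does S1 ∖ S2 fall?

S1 ∖ S2 splits into 3 disjoint pieces (area 1.2821, area 36.7857, area 0.0571).

3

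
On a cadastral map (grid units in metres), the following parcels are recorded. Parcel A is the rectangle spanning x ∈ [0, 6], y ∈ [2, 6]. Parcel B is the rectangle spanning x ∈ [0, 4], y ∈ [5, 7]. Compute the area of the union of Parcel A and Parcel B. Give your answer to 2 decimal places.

By inclusion–exclusion:
Individual areas: |Parcel A| = 24, |Parcel B| = 8.
|Parcel A∩Parcel B|: x∈[0,4], y∈[5,6] → 4·1 = 4.
|Parcel A ∪ Parcel B| = 32 − 4 = 28.00.

28.00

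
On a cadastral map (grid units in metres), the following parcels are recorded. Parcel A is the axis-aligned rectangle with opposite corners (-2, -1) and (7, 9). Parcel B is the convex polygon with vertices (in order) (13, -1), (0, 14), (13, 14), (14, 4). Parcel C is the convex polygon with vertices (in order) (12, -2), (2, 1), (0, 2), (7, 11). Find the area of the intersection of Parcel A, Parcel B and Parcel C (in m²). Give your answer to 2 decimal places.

The intersection is the polygon with vertices (7,5.923), (4.919,8.324), (5.444,9), (7,9).
By the shoelace formula its area is 3.73.

3.73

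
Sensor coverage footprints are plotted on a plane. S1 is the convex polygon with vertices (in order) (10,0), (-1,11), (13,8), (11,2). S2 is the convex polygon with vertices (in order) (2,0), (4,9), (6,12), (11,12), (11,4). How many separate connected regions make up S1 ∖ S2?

S1 ∖ S2 splits into 2 disjoint pieces (area 13.5824, area 9.2547).

2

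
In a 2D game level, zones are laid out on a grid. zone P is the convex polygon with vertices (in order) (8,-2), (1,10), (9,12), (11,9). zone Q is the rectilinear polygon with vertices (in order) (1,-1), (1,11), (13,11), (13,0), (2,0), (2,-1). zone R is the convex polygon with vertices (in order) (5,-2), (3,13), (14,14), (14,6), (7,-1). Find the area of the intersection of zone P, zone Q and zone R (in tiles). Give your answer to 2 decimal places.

The intersection is the polygon with vertices (5,11), (9.667,11), (11,9), (8.75,0.75), (8,0), (6.833,0), (4.111,4.667), (3.323,10.581).
By the shoelace formula its area is 59.15.

59.15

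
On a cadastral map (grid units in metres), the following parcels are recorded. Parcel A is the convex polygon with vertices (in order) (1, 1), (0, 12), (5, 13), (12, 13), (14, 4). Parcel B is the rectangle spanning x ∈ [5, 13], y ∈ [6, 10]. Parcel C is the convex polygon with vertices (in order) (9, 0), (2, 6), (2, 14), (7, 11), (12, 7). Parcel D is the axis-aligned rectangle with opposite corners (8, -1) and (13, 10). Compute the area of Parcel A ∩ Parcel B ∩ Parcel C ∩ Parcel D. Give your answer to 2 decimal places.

10.16

The intersection is the polygon with vertices (8.25,10), (12,7), (11.571,6), (8,6), (8,10).
By the shoelace formula its area is 10.16.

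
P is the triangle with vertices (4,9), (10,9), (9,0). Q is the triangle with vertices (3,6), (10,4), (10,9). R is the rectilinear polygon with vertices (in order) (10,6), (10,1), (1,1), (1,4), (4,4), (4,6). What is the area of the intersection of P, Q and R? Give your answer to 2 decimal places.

4.95

The intersection is the polygon with vertices (6.17,5.094), (5.667,6), (9.667,6), (9.461,4.154).
By the shoelace formula its area is 4.95.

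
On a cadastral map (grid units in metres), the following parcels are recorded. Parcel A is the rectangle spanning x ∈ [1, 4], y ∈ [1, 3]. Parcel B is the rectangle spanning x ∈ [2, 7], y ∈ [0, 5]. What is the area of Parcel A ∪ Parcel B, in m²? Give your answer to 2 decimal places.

27.00

By inclusion–exclusion:
Individual areas: |Parcel A| = 6, |Parcel B| = 25.
|Parcel A∩Parcel B|: x∈[2,4], y∈[1,3] → 2·2 = 4.
|Parcel A ∪ Parcel B| = 31 − 4 = 27.00.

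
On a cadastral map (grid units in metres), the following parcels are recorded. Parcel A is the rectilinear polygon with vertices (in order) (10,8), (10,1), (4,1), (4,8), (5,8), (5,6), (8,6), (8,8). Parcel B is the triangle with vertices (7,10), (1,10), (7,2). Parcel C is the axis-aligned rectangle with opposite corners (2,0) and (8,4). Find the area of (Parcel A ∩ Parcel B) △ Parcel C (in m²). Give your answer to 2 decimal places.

29.00

|Parcel A ∩ Parcel B| = 8.
|(Parcel A ∩ Parcel B) ∩ Parcel C| = 1.5.
|(Parcel A ∩ Parcel B) △ Parcel C| = 8 + 24 − 3 = 29.00.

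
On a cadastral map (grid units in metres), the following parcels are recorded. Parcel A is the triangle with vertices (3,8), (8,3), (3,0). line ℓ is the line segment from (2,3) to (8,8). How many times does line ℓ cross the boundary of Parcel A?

The segment meets the boundary at (5.273,5.727), (3,3.833).

2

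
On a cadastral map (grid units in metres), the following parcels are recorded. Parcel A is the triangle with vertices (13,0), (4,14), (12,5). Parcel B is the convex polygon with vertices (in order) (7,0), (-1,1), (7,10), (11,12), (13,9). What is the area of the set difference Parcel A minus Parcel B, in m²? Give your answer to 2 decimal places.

8.29

|Parcel A| = 15.5, |Parcel A∩Parcel B| = 7.2111.
|Parcel A ∖ Parcel B| = |Parcel A| − |Parcel A∩Parcel B| = 15.5 − 7.2111 = 8.29.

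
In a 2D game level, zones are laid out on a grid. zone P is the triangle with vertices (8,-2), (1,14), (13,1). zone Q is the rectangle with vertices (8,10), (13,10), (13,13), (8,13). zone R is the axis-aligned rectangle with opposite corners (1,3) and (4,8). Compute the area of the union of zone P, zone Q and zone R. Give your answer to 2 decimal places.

By inclusion–exclusion:
Individual areas: |zone P| = 50.5, |zone Q| = 15, |zone R| = 15.
|zone P∩zone Q| = 0.
|zone P∩zone R| = 0.1607.
|zone Q∩zone R| = 0 (no overlap).
|zone P∩zone Q∩zone R| = 0.
|zone P ∪ zone Q ∪ zone R| = 80.5 − 0.1607 + 0 = 80.34.

80.34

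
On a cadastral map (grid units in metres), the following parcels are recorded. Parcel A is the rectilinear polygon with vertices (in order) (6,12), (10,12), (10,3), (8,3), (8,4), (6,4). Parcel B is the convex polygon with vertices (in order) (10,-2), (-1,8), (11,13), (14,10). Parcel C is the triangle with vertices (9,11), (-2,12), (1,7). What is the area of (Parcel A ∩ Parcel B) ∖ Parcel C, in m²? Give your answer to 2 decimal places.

30.06

|Parcel A ∩ Parcel B| = 32.5917.
|(Parcel A ∩ Parcel B) ∩ Parcel C| = 2.5342.
|(Parcel A ∩ Parcel B) ∖ Parcel C| = 32.5917 − 2.5342 = 30.06.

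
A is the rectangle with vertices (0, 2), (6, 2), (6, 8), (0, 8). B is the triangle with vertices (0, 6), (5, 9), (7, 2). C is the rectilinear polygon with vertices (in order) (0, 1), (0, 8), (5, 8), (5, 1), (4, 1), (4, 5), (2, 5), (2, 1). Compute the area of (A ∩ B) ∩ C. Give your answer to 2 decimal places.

12.38

The region (A ∩ B) ∩ C is the polygon with vertices (4,3.714), (4,5), (2,5), (2,4.857), (0,6), (3.333,8), (5,8), (5,3.143).
By the shoelace formula its area is 12.38.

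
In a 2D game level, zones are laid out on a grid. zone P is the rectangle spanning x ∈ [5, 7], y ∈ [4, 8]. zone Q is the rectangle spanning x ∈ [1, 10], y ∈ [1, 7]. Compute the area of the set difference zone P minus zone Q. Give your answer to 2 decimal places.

|zone P∩zone Q|: x∈[5,7], y∈[4,7] → 2·3 = 6.
|zone P| = 8.
|zone P ∖ zone Q| = |zone P| − |zone P∩zone Q| = 8 − 6 = 2.00.

2.00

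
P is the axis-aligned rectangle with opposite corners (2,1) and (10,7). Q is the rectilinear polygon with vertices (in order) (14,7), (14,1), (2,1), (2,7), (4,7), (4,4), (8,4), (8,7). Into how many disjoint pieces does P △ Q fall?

2

P △ Q splits into 2 disjoint pieces (area 24, area 12).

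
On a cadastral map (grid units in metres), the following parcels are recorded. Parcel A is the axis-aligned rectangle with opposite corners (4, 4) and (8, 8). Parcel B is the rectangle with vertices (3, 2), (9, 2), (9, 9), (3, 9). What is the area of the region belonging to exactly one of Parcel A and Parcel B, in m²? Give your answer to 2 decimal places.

26.00

|Parcel A∩Parcel B|: x∈[4,8], y∈[4,8] → 4·4 = 16.
|Parcel A △ Parcel B| = |Parcel A| + |Parcel B| − 2·|Parcel A∩Parcel B| = 16 + 42 − 32 = 26.00.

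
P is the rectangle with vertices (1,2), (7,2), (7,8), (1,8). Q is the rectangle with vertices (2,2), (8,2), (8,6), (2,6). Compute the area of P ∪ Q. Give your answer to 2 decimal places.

40.00

By inclusion–exclusion:
Individual areas: |P| = 36, |Q| = 24.
|P∩Q|: x∈[2,7], y∈[2,6] → 5·4 = 20.
|P ∪ Q| = 60 − 20 = 40.00.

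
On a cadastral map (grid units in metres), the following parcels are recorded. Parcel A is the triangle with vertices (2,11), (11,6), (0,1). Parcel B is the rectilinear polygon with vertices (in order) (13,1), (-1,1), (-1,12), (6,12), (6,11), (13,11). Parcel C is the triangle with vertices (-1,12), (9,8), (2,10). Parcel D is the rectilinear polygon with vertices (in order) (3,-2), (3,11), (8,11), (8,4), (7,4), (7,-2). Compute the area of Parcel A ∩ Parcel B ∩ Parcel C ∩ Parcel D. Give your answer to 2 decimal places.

0.98

The intersection is the polygon with vertices (3.286,10.286), (5.706,8.941), (3,9.714), (3,10.4).
By the shoelace formula its area is 0.98.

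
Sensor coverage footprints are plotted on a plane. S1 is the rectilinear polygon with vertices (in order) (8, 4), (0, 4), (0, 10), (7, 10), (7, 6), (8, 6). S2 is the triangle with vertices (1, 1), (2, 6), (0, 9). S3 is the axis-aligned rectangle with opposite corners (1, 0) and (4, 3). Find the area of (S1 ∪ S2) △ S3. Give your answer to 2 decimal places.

|S1 ∪ S2| = 45.4625.
|(S1 ∪ S2) ∩ S3| = 0.4.
|(S1 ∪ S2) △ S3| = 45.4625 + 9 − 0.8 = 53.66.

53.66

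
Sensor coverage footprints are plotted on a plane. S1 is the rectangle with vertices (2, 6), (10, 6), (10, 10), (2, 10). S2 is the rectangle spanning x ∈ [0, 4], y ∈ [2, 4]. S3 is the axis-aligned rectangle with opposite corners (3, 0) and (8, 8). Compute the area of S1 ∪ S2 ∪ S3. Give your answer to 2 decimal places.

68.00

By inclusion–exclusion:
Individual areas: |S1| = 32, |S2| = 8, |S3| = 40.
|S1∩S2| = 0 (no overlap).
|S1∩S3|: x∈[3,8], y∈[6,8] → 5·2 = 10.
|S2∩S3|: x∈[3,4], y∈[2,4] → 1·2 = 2.
|S1∩S2∩S3| = 0.
|S1 ∪ S2 ∪ S3| = 80 − 12 + 0 = 68.00.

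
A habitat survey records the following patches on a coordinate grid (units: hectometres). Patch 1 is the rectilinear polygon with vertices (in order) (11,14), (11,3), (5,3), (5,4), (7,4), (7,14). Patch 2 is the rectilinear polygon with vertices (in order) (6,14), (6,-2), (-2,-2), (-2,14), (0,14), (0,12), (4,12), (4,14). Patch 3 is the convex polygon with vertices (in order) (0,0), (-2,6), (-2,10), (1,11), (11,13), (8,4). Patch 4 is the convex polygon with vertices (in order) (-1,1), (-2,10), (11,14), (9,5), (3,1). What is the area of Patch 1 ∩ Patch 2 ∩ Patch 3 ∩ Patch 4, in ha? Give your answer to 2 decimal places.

The intersection is the polygon with vertices (6,4), (6,3), (5,3), (5,4).
By the shoelace formula its area is 1.00.

1.00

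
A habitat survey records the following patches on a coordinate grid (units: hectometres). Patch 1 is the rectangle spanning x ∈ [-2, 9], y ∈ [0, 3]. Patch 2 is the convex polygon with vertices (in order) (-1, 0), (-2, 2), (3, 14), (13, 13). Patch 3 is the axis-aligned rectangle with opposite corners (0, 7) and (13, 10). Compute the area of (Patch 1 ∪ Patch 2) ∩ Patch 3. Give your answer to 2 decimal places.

22.34

The region (Patch 1 ∪ Patch 2) ∩ Patch 3 is the polygon with vertices (1.333,10), (9.769,10), (6.538,7), (0.083,7).
By the shoelace formula its area is 22.34.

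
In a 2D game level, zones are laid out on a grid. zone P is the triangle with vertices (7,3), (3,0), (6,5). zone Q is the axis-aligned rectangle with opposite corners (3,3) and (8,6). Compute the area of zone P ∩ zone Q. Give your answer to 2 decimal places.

2.20

The intersection is the polygon with vertices (6,5), (7,3), (4.8,3).
By the shoelace formula its area is 2.20.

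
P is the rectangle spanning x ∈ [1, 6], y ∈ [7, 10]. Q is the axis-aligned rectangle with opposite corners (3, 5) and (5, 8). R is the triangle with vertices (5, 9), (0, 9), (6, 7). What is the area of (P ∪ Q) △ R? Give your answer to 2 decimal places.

14.33

|P ∪ Q| = 19.
|(P ∪ Q) ∩ R| = 4.8333.
|(P ∪ Q) △ R| = 19 + 5 − 9.6667 = 14.33.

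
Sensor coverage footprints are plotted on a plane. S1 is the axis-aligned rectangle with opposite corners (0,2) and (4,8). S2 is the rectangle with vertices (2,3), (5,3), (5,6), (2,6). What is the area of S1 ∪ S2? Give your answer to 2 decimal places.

27.00

By inclusion–exclusion:
Individual areas: |S1| = 24, |S2| = 9.
|S1∩S2|: x∈[2,4], y∈[3,6] → 2·3 = 6.
|S1 ∪ S2| = 33 − 6 = 27.00.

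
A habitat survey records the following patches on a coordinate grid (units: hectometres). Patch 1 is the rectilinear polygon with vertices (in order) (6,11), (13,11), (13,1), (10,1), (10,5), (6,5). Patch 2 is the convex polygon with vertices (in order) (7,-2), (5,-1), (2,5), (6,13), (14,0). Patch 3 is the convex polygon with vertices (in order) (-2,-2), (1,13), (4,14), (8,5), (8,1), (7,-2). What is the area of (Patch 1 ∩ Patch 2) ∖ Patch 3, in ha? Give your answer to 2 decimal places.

22.46

|Patch 1 ∩ Patch 2| = 26.9567.
|(Patch 1 ∩ Patch 2) ∩ Patch 3| = 4.5.
|(Patch 1 ∩ Patch 2) ∖ Patch 3| = 26.9567 − 4.5 = 22.46.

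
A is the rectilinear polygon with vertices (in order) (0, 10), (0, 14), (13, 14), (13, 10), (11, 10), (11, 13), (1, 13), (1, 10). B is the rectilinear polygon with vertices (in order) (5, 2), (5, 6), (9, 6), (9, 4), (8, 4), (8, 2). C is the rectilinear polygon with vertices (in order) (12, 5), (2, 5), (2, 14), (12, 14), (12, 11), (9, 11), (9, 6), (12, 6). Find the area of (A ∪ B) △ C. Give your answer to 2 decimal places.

|A ∪ B| = 36.
|(A ∪ B) ∩ C| = 16.
|(A ∪ B) △ C| = 36 + 75 − 32 = 79.00.

79.00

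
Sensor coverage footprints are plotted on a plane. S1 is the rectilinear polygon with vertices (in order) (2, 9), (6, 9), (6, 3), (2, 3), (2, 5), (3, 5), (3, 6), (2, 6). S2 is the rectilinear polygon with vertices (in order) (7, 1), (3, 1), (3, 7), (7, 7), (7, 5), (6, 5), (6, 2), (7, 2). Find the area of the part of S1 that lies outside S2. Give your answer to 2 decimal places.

11.00

|S1| = 23, |S1∩S2| = 12.
|S1 ∖ S2| = |S1| − |S1∩S2| = 23 − 12 = 11.00.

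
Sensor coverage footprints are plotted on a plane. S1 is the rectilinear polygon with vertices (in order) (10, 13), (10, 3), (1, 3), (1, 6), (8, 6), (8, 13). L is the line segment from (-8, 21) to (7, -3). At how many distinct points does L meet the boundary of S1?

2

The segment meets the boundary at (3.25,3), (1.375,6).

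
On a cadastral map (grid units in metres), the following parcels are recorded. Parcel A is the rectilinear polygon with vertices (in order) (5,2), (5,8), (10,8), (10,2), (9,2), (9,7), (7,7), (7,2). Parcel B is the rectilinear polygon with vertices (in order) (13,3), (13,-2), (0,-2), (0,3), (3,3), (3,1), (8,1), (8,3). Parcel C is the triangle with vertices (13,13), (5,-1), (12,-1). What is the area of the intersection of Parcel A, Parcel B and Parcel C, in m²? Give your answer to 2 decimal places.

1.00

The intersection is the polygon with vertices (9,2), (9,3), (10,3), (10,2).
By the shoelace formula its area is 1.00.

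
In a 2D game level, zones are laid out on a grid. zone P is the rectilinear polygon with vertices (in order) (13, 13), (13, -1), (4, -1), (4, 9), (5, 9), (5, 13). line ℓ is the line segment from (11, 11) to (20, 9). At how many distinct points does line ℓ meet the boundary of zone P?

The segment meets the boundary at (13,10.556).

1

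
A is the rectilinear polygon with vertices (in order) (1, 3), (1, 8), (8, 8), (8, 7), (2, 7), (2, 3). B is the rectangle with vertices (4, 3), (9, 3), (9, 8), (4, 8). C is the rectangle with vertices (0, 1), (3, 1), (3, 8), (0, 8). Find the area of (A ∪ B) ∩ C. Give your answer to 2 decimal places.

The region (A ∪ B) ∩ C is the polygon with vertices (3,8), (3,7), (2,7), (2,3), (1,3), (1,8).
By the shoelace formula its area is 6.00.

6.00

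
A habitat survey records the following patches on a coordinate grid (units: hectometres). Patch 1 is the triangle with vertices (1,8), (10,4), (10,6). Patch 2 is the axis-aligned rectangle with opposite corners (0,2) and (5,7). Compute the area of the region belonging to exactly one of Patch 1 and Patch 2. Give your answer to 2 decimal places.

32.64

|Patch 1| = 9, |Patch 2| = 25, |Patch 1∩Patch 2| = 0.6806.
|Patch 1 △ Patch 2| = |Patch 1| + |Patch 2| − 2·|Patch 1∩Patch 2| = 9 + 25 − 1.3611 = 32.64.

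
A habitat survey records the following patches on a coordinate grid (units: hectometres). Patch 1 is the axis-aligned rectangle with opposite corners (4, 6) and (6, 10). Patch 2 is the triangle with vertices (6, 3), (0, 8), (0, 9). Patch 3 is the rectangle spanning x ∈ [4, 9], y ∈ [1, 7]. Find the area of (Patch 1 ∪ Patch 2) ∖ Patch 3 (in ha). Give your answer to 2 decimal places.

|Patch 1 ∪ Patch 2| = 11.
|(Patch 1 ∪ Patch 2) ∩ Patch 3| = 2.3333.
|(Patch 1 ∪ Patch 2) ∖ Patch 3| = 11 − 2.3333 = 8.67.

8.67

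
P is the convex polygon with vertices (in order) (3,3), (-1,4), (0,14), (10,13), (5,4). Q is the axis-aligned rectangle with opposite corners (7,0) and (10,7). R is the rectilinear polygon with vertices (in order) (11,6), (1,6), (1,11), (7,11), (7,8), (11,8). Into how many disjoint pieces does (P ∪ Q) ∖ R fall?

(P ∪ Q) ∖ R splits into 2 disjoint pieces (area 51.1667, area 18).

2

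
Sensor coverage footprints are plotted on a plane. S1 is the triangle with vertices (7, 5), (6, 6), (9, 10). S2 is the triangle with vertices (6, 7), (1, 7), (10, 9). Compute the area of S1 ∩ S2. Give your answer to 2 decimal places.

0.44

The intersection is the polygon with vertices (7.9,8.533), (8.463,8.659), (8.25,8.125), (7.2,7.6).
By the shoelace formula its area is 0.44.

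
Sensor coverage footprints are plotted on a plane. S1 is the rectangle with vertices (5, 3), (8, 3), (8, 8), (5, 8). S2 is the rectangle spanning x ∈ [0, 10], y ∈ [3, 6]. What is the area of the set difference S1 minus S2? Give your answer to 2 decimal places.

|S1∩S2|: x∈[5,8], y∈[3,6] → 3·3 = 9.
|S1| = 15.
|S1 ∖ S2| = |S1| − |S1∩S2| = 15 − 9 = 6.00.

6.00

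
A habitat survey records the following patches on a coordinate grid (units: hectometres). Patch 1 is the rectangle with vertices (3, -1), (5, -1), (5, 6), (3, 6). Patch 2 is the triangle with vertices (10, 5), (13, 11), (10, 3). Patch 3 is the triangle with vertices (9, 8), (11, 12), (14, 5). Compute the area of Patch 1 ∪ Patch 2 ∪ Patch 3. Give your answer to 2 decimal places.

By inclusion–exclusion:
Individual areas: |Patch 1| = 14, |Patch 2| = 3, |Patch 3| = 13.
|Patch 1∩Patch 2| = 0.
|Patch 1∩Patch 3| = 0.
|Patch 2∩Patch 3| = 0.9376.
|Patch 1∩Patch 2∩Patch 3| = 0.
|Patch 1 ∪ Patch 2 ∪ Patch 3| = 30 − 0.9376 + 0 = 29.06.

29.06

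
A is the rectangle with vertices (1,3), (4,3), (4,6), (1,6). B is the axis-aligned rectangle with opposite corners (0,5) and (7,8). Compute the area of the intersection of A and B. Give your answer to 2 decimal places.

3.00

|A∩B|: x∈[1,4], y∈[5,6] → 3·1 = 3.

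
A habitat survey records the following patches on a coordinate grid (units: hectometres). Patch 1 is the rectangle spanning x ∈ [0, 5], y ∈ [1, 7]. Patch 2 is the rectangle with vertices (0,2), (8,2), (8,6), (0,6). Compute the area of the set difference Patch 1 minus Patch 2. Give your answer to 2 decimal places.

|Patch 1∩Patch 2|: x∈[0,5], y∈[2,6] → 5·4 = 20.
|Patch 1| = 30.
|Patch 1 ∖ Patch 2| = |Patch 1| − |Patch 1∩Patch 2| = 30 − 20 = 10.00.

10.00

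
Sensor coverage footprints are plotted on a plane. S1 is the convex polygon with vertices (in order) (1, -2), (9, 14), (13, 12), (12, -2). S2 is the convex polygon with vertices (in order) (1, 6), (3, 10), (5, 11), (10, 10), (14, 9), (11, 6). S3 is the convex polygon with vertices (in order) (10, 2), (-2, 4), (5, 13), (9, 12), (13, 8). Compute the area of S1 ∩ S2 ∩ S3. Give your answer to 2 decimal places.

The intersection is the polygon with vertices (10,10), (11.333,9.667), (12.733,8.267), (12.692,7.692), (11,6), (5,6), (7.273,10.546).
By the shoelace formula its area is 24.57.

24.57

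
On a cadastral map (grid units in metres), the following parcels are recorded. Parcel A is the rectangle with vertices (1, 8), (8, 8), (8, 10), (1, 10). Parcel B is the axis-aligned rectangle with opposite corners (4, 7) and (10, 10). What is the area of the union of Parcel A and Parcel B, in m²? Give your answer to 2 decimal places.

24.00

By inclusion–exclusion:
Individual areas: |Parcel A| = 14, |Parcel B| = 18.
|Parcel A∩Parcel B|: x∈[4,8], y∈[8,10] → 4·2 = 8.
|Parcel A ∪ Parcel B| = 32 − 8 = 24.00.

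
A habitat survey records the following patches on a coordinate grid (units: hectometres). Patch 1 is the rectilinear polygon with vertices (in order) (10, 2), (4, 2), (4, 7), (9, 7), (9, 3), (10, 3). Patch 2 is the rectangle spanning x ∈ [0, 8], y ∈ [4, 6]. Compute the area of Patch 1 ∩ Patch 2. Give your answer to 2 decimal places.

8.00

The intersection is the polygon with vertices (4,6), (8,6), (8,4), (4,4).
By the shoelace formula its area is 8.00.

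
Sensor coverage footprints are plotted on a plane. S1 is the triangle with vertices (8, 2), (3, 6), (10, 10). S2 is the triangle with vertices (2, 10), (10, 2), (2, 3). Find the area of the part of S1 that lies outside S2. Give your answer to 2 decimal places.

|S1| = 24, |S1∩S2| = 9.9825.
|S1 ∖ S2| = |S1| − |S1∩S2| = 24 − 9.9825 = 14.02.

14.02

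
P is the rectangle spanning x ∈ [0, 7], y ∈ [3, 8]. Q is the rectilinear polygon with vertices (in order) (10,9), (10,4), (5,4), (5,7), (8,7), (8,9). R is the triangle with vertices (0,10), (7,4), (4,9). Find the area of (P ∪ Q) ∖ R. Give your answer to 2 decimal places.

43.47

|P ∪ Q| = 48.
|(P ∪ Q) ∩ R| = 4.5333.
|(P ∪ Q) ∖ R| = 48 − 4.5333 = 43.47.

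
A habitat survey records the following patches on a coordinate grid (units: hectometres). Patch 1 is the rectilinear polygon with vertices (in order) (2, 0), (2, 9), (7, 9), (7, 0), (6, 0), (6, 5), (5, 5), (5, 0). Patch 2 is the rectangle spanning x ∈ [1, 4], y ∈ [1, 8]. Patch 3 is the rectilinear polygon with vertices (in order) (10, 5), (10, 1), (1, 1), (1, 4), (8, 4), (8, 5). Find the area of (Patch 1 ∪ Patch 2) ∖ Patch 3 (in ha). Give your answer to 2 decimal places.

32.00

|Patch 1 ∪ Patch 2| = 47.
|(Patch 1 ∪ Patch 2) ∩ Patch 3| = 15.
|(Patch 1 ∪ Patch 2) ∖ Patch 3| = 47 − 15 = 32.00.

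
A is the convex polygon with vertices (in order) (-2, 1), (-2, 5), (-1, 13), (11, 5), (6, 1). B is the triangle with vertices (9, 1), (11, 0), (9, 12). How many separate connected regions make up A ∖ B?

2

A ∖ B splits into 2 disjoint pieces (area 91.0667, area 0.5055).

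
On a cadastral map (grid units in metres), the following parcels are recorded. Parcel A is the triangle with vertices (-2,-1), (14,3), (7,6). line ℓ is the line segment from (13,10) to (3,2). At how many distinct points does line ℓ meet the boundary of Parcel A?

1

The segment meets the boundary at (7.651,5.721).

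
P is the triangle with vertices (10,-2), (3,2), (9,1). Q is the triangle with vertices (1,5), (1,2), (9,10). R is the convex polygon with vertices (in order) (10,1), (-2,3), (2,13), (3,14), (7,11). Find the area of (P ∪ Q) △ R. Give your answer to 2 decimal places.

86.92

|P ∪ Q| = 20.5.
|(P ∪ Q) ∩ R| = 11.5418.
|(P ∪ Q) △ R| = 20.5 + 89.5 − 23.0837 = 86.92.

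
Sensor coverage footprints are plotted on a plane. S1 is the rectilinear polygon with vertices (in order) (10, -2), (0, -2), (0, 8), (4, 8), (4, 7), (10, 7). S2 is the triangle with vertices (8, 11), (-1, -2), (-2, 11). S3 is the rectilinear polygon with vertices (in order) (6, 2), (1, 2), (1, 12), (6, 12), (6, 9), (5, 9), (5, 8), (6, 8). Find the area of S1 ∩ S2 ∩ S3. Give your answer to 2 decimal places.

15.50

The intersection is the polygon with vertices (4,8), (4,7), (5.231,7), (1.769,2), (1,2), (1,8).
By the shoelace formula its area is 15.50.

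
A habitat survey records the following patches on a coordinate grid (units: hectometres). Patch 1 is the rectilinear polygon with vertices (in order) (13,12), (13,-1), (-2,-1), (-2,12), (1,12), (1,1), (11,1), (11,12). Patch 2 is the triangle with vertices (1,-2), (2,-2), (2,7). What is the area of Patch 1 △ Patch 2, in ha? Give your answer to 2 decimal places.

86.39

|Patch 1| = 85, |Patch 2| = 4.5, |Patch 1∩Patch 2| = 1.5556.
|Patch 1 △ Patch 2| = |Patch 1| + |Patch 2| − 2·|Patch 1∩Patch 2| = 85 + 4.5 − 3.1111 = 86.39.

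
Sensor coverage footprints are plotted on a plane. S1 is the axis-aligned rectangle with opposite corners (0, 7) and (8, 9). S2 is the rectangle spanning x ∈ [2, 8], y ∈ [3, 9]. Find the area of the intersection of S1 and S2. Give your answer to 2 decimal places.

12.00

|S1∩S2|: x∈[2,8], y∈[7,9] → 6·2 = 12.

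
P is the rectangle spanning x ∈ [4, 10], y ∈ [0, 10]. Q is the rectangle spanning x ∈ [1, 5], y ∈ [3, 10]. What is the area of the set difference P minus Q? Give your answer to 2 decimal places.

53.00

|P∩Q|: x∈[4,5], y∈[3,10] → 1·7 = 7.
|P| = 60.
|P ∖ Q| = |P| − |P∩Q| = 60 − 7 = 53.00.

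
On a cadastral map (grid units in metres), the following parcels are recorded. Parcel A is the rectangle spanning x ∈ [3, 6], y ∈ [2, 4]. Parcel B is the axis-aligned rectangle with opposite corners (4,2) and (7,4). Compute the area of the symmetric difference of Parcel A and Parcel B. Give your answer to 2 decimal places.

|Parcel A∩Parcel B|: x∈[4,6], y∈[2,4] → 2·2 = 4.
|Parcel A △ Parcel B| = |Parcel A| + |Parcel B| − 2·|Parcel A∩Parcel B| = 6 + 6 − 8 = 4.00.

4.00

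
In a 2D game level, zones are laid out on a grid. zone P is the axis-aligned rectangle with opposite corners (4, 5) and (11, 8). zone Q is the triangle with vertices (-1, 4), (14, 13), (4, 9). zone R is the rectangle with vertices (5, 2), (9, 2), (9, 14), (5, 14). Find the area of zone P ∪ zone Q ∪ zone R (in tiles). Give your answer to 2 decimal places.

65.70

By inclusion–exclusion:
Individual areas: |zone P| = 21, |zone Q| = 15, |zone R| = 48.
|zone P∩zone Q| = 0.8333.
|zone P∩zone R|: x∈[5,9], y∈[5,8] → 4·3 = 12.
|zone Q∩zone R| = 5.6.
|zone P∩zone Q∩zone R| = 0.1333.
|zone P ∪ zone Q ∪ zone R| = 84 − 18.4333 + 0.1333 = 65.70.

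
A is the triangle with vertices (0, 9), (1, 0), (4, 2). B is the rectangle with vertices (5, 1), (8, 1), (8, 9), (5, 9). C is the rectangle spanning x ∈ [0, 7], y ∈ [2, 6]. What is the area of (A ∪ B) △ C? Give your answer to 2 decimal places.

32.09

|A ∪ B| = 38.5.
|(A ∪ B) ∩ C| = 17.2063.
|(A ∪ B) △ C| = 38.5 + 28 − 34.4127 = 32.09.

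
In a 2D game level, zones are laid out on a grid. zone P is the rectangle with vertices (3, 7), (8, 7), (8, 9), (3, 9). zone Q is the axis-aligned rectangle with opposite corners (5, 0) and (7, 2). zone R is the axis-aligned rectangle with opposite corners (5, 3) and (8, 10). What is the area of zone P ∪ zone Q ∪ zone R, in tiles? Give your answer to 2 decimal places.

By inclusion–exclusion:
Individual areas: |zone P| = 10, |zone Q| = 4, |zone R| = 21.
|zone P∩zone Q| = 0 (no overlap).
|zone P∩zone R|: x∈[5,8], y∈[7,9] → 3·2 = 6.
|zone Q∩zone R| = 0 (no overlap).
|zone P∩zone Q∩zone R| = 0.
|zone P ∪ zone Q ∪ zone R| = 35 − 6 + 0 = 29.00.

29.00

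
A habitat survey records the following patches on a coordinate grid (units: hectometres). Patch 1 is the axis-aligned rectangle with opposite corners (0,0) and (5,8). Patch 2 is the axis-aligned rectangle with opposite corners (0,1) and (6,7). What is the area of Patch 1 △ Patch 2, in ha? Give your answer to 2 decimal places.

16.00

|Patch 1∩Patch 2|: x∈[0,5], y∈[1,7] → 5·6 = 30.
|Patch 1 △ Patch 2| = |Patch 1| + |Patch 2| − 2·|Patch 1∩Patch 2| = 40 + 36 − 60 = 16.00.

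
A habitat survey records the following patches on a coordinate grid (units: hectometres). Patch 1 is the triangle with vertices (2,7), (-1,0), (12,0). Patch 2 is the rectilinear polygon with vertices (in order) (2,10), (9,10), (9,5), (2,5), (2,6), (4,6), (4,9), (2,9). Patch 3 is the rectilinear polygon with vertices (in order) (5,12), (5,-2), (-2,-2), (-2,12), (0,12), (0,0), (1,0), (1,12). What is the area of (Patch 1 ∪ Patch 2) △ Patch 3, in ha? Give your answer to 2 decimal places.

94.94

|Patch 1 ∪ Patch 2| = 72.3571.
|(Patch 1 ∪ Patch 2) ∩ Patch 3| = 31.7071.
|(Patch 1 ∪ Patch 2) △ Patch 3| = 72.3571 + 86 − 63.4143 = 94.94.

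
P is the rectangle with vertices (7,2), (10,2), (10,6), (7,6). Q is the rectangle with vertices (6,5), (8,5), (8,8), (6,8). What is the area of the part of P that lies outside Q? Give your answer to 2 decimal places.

11.00

|P∩Q|: x∈[7,8], y∈[5,6] → 1·1 = 1.
|P| = 12.
|P ∖ Q| = |P| − |P∩Q| = 12 − 1 = 11.00.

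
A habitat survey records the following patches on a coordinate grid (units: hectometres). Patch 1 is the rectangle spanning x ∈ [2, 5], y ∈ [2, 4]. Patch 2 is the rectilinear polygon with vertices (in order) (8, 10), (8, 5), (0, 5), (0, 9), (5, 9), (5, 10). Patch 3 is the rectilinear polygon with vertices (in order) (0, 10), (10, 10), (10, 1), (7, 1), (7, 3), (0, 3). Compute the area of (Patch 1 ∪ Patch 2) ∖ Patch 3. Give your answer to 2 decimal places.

3.00

|Patch 1 ∪ Patch 2| = 41.
|(Patch 1 ∪ Patch 2) ∩ Patch 3| = 38.
|(Patch 1 ∪ Patch 2) ∖ Patch 3| = 41 − 38 = 3.00.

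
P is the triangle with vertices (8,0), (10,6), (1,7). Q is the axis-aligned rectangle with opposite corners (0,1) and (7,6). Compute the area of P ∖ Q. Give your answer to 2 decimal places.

|P| = 28, |P∩Q| = 12.5.
|P ∖ Q| = |P| − |P∩Q| = 28 − 12.5 = 15.50.

15.50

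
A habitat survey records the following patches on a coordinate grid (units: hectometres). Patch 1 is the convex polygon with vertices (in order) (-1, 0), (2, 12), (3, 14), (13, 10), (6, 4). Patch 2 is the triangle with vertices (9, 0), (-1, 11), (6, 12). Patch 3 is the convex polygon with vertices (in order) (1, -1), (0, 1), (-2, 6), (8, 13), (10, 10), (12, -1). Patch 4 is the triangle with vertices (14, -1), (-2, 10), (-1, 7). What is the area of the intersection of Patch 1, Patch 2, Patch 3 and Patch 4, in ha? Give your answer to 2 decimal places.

The intersection is the polygon with vertices (6,4), (5.581,3.761), (3.091,6.5), (6.324,4.277).
By the shoelace formula its area is 1.68.

1.68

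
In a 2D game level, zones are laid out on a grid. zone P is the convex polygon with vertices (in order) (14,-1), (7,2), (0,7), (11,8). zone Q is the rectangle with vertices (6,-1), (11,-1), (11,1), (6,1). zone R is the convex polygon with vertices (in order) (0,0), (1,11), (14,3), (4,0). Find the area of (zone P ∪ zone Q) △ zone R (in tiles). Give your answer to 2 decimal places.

68.05

|zone P ∪ zone Q| = 67.4048.
|(zone P ∪ zone Q) ∩ zone R| = 40.429.
|(zone P ∪ zone Q) △ zone R| = 67.4048 + 81.5 − 80.8581 = 68.05.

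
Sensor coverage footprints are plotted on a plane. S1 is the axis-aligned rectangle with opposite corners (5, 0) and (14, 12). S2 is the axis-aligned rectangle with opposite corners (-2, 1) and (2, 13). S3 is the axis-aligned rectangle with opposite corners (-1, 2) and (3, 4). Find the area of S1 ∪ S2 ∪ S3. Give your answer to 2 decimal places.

158.00

By inclusion–exclusion:
Individual areas: |S1| = 108, |S2| = 48, |S3| = 8.
|S1∩S2| = 0 (no overlap).
|S1∩S3| = 0 (no overlap).
|S2∩S3|: x∈[-1,2], y∈[2,4] → 3·2 = 6.
|S1∩S2∩S3| = 0.
|S1 ∪ S2 ∪ S3| = 164 − 6 + 0 = 158.00.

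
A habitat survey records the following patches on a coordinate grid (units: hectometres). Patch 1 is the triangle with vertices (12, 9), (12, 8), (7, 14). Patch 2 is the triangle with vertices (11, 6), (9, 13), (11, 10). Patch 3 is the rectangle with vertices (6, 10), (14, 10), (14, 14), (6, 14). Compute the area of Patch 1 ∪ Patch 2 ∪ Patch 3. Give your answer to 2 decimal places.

By inclusion–exclusion:
Individual areas: |Patch 1| = 2.5, |Patch 2| = 4, |Patch 3| = 32.
|Patch 1∩Patch 2| = 0.9739.
|Patch 1∩Patch 3| = 1.3333.
|Patch 2∩Patch 3| = 1.7143.
|Patch 1∩Patch 2∩Patch 3| = 0.7072.
|Patch 1 ∪ Patch 2 ∪ Patch 3| = 38.5 − 4.0215 + 0.7072 = 35.19.

35.19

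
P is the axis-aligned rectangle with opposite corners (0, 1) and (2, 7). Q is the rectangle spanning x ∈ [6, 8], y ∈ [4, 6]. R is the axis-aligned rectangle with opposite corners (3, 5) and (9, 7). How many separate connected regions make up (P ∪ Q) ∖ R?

(P ∪ Q) ∖ R splits into 2 disjoint pieces (area 12, area 2).

2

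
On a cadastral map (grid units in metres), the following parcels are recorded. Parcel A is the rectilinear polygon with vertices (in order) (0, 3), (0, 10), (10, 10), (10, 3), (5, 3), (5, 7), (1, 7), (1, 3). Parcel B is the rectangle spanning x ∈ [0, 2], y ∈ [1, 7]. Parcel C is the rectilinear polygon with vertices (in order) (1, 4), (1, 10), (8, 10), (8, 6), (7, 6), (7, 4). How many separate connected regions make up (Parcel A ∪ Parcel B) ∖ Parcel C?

2

(Parcel A ∪ Parcel B) ∖ Parcel C splits into 2 disjoint pieces (area 12, area 19).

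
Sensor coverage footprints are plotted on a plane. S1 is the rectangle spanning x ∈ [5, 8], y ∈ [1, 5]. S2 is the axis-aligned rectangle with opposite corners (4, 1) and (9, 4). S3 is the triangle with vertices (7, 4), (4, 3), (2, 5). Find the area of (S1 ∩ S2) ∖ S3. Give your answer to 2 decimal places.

8.33

|S1 ∩ S2| = 9.
|(S1 ∩ S2) ∩ S3| = 0.6667.
|(S1 ∩ S2) ∖ S3| = 9 − 0.6667 = 8.33.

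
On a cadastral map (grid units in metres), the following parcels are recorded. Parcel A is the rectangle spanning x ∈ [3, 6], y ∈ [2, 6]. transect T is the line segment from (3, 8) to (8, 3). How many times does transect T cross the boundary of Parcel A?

2

The segment meets the boundary at (6,5), (5,6).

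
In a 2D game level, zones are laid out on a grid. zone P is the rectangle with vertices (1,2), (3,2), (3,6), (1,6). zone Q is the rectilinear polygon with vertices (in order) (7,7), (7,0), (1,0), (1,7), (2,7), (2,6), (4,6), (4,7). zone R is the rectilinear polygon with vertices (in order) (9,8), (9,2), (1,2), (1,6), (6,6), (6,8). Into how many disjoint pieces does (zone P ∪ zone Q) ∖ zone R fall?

3

(zone P ∪ zone Q) ∖ zone R splits into 3 disjoint pieces (area 2, area 12, area 1).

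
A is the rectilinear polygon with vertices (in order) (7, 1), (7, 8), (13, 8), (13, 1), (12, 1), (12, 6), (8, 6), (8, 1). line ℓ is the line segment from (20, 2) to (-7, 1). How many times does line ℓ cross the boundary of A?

4

The segment meets the boundary at (7,1.519), (8,1.556), (12,1.704), (13,1.741).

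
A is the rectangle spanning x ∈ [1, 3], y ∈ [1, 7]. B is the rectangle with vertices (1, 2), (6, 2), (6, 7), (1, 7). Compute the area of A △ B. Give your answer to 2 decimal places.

|A∩B|: x∈[1,3], y∈[2,7] → 2·5 = 10.
|A △ B| = |A| + |B| − 2·|A∩B| = 12 + 25 − 20 = 17.00.

17.00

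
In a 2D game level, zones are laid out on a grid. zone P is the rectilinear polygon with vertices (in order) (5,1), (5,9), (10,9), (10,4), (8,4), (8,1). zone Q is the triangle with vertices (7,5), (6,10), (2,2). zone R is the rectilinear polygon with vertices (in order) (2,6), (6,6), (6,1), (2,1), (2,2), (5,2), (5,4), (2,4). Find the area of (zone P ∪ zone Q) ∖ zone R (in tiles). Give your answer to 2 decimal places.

32.65

|zone P ∪ zone Q| = 40.65.
|(zone P ∪ zone Q) ∩ zone R| = 8.
|(zone P ∪ zone Q) ∖ zone R| = 40.65 − 8 = 32.65.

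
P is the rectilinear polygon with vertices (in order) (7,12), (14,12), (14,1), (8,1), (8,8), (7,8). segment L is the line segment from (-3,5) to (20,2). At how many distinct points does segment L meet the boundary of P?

The segment meets the boundary at (14,2.783), (8,3.565).

2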